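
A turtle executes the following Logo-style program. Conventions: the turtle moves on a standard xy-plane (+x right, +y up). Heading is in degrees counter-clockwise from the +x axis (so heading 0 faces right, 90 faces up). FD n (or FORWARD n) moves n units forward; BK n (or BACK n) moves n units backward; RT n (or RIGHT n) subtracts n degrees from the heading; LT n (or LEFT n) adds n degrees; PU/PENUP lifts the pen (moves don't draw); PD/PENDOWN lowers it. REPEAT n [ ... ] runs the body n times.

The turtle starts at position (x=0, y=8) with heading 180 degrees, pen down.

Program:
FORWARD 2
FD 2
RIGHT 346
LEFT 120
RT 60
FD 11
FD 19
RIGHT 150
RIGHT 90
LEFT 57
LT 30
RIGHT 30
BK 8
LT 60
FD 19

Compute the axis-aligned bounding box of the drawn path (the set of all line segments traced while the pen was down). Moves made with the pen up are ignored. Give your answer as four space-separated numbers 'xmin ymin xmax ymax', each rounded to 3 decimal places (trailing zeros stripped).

Executing turtle program step by step:
Start: pos=(0,8), heading=180, pen down
FD 2: (0,8) -> (-2,8) [heading=180, draw]
FD 2: (-2,8) -> (-4,8) [heading=180, draw]
RT 346: heading 180 -> 194
LT 120: heading 194 -> 314
RT 60: heading 314 -> 254
FD 11: (-4,8) -> (-7.032,-2.574) [heading=254, draw]
FD 19: (-7.032,-2.574) -> (-12.269,-20.838) [heading=254, draw]
RT 150: heading 254 -> 104
RT 90: heading 104 -> 14
LT 57: heading 14 -> 71
LT 30: heading 71 -> 101
RT 30: heading 101 -> 71
BK 8: (-12.269,-20.838) -> (-14.874,-28.402) [heading=71, draw]
LT 60: heading 71 -> 131
FD 19: (-14.874,-28.402) -> (-27.339,-14.063) [heading=131, draw]
Final: pos=(-27.339,-14.063), heading=131, 6 segment(s) drawn

Segment endpoints: x in {-27.339, -14.874, -12.269, -7.032, -4, -2, 0}, y in {-28.402, -20.838, -14.063, -2.574, 8}
xmin=-27.339, ymin=-28.402, xmax=0, ymax=8

Answer: -27.339 -28.402 0 8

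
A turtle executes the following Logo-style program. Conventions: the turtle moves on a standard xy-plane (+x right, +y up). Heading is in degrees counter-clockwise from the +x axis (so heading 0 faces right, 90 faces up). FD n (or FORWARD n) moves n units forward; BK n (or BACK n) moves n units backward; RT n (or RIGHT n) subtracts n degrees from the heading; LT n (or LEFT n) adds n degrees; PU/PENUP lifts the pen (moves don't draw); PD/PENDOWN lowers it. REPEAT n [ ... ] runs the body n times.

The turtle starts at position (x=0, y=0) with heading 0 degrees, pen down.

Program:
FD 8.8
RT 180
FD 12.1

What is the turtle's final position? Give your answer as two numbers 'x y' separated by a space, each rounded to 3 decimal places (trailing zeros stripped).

Answer: -3.3 0

Derivation:
Executing turtle program step by step:
Start: pos=(0,0), heading=0, pen down
FD 8.8: (0,0) -> (8.8,0) [heading=0, draw]
RT 180: heading 0 -> 180
FD 12.1: (8.8,0) -> (-3.3,0) [heading=180, draw]
Final: pos=(-3.3,0), heading=180, 2 segment(s) drawn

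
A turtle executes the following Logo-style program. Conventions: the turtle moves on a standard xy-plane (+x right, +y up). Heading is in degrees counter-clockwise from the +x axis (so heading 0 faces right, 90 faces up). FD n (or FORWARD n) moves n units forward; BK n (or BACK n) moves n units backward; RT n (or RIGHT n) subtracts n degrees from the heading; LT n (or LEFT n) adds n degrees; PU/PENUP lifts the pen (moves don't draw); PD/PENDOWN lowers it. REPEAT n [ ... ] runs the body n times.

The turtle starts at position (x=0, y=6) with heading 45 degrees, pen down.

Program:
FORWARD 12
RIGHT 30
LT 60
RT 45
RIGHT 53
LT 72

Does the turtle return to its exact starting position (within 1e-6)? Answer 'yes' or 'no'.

Answer: no

Derivation:
Executing turtle program step by step:
Start: pos=(0,6), heading=45, pen down
FD 12: (0,6) -> (8.485,14.485) [heading=45, draw]
RT 30: heading 45 -> 15
LT 60: heading 15 -> 75
RT 45: heading 75 -> 30
RT 53: heading 30 -> 337
LT 72: heading 337 -> 49
Final: pos=(8.485,14.485), heading=49, 1 segment(s) drawn

Start position: (0, 6)
Final position: (8.485, 14.485)
Distance = 12; >= 1e-6 -> NOT closed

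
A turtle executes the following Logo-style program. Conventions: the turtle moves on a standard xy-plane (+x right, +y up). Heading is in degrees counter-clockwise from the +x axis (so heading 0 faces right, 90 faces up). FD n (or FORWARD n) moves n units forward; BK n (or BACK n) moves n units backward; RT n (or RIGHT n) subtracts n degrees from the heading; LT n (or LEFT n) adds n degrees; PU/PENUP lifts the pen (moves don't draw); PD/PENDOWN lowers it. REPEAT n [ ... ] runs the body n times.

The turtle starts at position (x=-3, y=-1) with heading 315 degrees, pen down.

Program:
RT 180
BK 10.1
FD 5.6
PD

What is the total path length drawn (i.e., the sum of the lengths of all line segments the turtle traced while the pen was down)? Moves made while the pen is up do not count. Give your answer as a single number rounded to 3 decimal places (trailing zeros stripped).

Executing turtle program step by step:
Start: pos=(-3,-1), heading=315, pen down
RT 180: heading 315 -> 135
BK 10.1: (-3,-1) -> (4.142,-8.142) [heading=135, draw]
FD 5.6: (4.142,-8.142) -> (0.182,-4.182) [heading=135, draw]
PD: pen down
Final: pos=(0.182,-4.182), heading=135, 2 segment(s) drawn

Segment lengths:
  seg 1: (-3,-1) -> (4.142,-8.142), length = 10.1
  seg 2: (4.142,-8.142) -> (0.182,-4.182), length = 5.6
Total = 15.7

Answer: 15.7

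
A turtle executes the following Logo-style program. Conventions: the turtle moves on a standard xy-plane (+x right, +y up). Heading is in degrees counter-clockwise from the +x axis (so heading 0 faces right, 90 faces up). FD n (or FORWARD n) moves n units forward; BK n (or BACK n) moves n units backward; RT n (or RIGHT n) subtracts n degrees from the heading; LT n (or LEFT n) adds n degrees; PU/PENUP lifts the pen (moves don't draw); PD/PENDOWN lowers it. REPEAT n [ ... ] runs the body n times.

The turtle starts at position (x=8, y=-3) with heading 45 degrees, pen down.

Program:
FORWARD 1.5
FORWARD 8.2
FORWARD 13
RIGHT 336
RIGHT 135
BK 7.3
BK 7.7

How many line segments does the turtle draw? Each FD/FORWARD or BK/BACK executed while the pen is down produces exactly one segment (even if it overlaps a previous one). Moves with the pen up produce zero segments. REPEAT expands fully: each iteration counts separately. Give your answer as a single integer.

Executing turtle program step by step:
Start: pos=(8,-3), heading=45, pen down
FD 1.5: (8,-3) -> (9.061,-1.939) [heading=45, draw]
FD 8.2: (9.061,-1.939) -> (14.859,3.859) [heading=45, draw]
FD 13: (14.859,3.859) -> (24.051,13.051) [heading=45, draw]
RT 336: heading 45 -> 69
RT 135: heading 69 -> 294
BK 7.3: (24.051,13.051) -> (21.082,19.72) [heading=294, draw]
BK 7.7: (21.082,19.72) -> (17.95,26.755) [heading=294, draw]
Final: pos=(17.95,26.755), heading=294, 5 segment(s) drawn
Segments drawn: 5

Answer: 5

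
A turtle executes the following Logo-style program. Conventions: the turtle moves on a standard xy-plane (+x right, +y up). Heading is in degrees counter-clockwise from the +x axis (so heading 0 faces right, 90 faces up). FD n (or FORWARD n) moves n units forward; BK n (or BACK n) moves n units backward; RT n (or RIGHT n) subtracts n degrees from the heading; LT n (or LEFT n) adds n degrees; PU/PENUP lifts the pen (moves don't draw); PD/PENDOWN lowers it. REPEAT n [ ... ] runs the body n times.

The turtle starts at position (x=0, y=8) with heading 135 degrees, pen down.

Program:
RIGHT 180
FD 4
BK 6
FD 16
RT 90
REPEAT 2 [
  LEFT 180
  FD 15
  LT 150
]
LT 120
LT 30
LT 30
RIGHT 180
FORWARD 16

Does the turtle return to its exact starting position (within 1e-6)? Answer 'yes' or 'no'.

Answer: no

Derivation:
Executing turtle program step by step:
Start: pos=(0,8), heading=135, pen down
RT 180: heading 135 -> 315
FD 4: (0,8) -> (2.828,5.172) [heading=315, draw]
BK 6: (2.828,5.172) -> (-1.414,9.414) [heading=315, draw]
FD 16: (-1.414,9.414) -> (9.899,-1.899) [heading=315, draw]
RT 90: heading 315 -> 225
REPEAT 2 [
  -- iteration 1/2 --
  LT 180: heading 225 -> 45
  FD 15: (9.899,-1.899) -> (20.506,8.707) [heading=45, draw]
  LT 150: heading 45 -> 195
  -- iteration 2/2 --
  LT 180: heading 195 -> 15
  FD 15: (20.506,8.707) -> (34.995,12.589) [heading=15, draw]
  LT 150: heading 15 -> 165
]
LT 120: heading 165 -> 285
LT 30: heading 285 -> 315
LT 30: heading 315 -> 345
RT 180: heading 345 -> 165
FD 16: (34.995,12.589) -> (19.54,16.73) [heading=165, draw]
Final: pos=(19.54,16.73), heading=165, 6 segment(s) drawn

Start position: (0, 8)
Final position: (19.54, 16.73)
Distance = 21.402; >= 1e-6 -> NOT closed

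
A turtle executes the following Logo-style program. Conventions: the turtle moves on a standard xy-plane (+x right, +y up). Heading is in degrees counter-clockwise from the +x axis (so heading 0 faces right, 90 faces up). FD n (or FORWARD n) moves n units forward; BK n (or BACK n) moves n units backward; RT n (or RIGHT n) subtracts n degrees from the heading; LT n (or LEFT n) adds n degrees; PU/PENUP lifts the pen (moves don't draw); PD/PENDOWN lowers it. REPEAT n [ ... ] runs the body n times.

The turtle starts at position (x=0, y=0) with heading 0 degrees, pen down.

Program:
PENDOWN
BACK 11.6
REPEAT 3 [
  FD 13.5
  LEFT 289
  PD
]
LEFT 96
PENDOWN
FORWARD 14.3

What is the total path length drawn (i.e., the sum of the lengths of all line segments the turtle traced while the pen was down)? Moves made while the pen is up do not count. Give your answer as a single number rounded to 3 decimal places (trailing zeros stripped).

Executing turtle program step by step:
Start: pos=(0,0), heading=0, pen down
PD: pen down
BK 11.6: (0,0) -> (-11.6,0) [heading=0, draw]
REPEAT 3 [
  -- iteration 1/3 --
  FD 13.5: (-11.6,0) -> (1.9,0) [heading=0, draw]
  LT 289: heading 0 -> 289
  PD: pen down
  -- iteration 2/3 --
  FD 13.5: (1.9,0) -> (6.295,-12.765) [heading=289, draw]
  LT 289: heading 289 -> 218
  PD: pen down
  -- iteration 3/3 --
  FD 13.5: (6.295,-12.765) -> (-4.343,-21.076) [heading=218, draw]
  LT 289: heading 218 -> 147
  PD: pen down
]
LT 96: heading 147 -> 243
PD: pen down
FD 14.3: (-4.343,-21.076) -> (-10.835,-33.817) [heading=243, draw]
Final: pos=(-10.835,-33.817), heading=243, 5 segment(s) drawn

Segment lengths:
  seg 1: (0,0) -> (-11.6,0), length = 11.6
  seg 2: (-11.6,0) -> (1.9,0), length = 13.5
  seg 3: (1.9,0) -> (6.295,-12.765), length = 13.5
  seg 4: (6.295,-12.765) -> (-4.343,-21.076), length = 13.5
  seg 5: (-4.343,-21.076) -> (-10.835,-33.817), length = 14.3
Total = 66.4

Answer: 66.4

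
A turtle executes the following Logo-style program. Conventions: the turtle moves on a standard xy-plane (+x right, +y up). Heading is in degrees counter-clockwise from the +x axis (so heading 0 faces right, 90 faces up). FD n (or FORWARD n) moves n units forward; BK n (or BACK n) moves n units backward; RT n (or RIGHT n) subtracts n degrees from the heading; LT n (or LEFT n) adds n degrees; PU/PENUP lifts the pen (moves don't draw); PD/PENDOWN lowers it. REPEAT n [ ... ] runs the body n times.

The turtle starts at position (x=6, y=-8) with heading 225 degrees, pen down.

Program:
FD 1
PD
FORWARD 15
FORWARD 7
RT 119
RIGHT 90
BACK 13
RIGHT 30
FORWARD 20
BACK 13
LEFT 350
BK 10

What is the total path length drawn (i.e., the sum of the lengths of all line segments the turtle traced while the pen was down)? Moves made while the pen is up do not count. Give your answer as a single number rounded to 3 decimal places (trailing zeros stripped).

Executing turtle program step by step:
Start: pos=(6,-8), heading=225, pen down
FD 1: (6,-8) -> (5.293,-8.707) [heading=225, draw]
PD: pen down
FD 15: (5.293,-8.707) -> (-5.314,-19.314) [heading=225, draw]
FD 7: (-5.314,-19.314) -> (-10.263,-24.263) [heading=225, draw]
RT 119: heading 225 -> 106
RT 90: heading 106 -> 16
BK 13: (-10.263,-24.263) -> (-22.76,-27.847) [heading=16, draw]
RT 30: heading 16 -> 346
FD 20: (-22.76,-27.847) -> (-3.354,-32.685) [heading=346, draw]
BK 13: (-3.354,-32.685) -> (-15.968,-29.54) [heading=346, draw]
LT 350: heading 346 -> 336
BK 10: (-15.968,-29.54) -> (-25.103,-25.473) [heading=336, draw]
Final: pos=(-25.103,-25.473), heading=336, 7 segment(s) drawn

Segment lengths:
  seg 1: (6,-8) -> (5.293,-8.707), length = 1
  seg 2: (5.293,-8.707) -> (-5.314,-19.314), length = 15
  seg 3: (-5.314,-19.314) -> (-10.263,-24.263), length = 7
  seg 4: (-10.263,-24.263) -> (-22.76,-27.847), length = 13
  seg 5: (-22.76,-27.847) -> (-3.354,-32.685), length = 20
  seg 6: (-3.354,-32.685) -> (-15.968,-29.54), length = 13
  seg 7: (-15.968,-29.54) -> (-25.103,-25.473), length = 10
Total = 79

Answer: 79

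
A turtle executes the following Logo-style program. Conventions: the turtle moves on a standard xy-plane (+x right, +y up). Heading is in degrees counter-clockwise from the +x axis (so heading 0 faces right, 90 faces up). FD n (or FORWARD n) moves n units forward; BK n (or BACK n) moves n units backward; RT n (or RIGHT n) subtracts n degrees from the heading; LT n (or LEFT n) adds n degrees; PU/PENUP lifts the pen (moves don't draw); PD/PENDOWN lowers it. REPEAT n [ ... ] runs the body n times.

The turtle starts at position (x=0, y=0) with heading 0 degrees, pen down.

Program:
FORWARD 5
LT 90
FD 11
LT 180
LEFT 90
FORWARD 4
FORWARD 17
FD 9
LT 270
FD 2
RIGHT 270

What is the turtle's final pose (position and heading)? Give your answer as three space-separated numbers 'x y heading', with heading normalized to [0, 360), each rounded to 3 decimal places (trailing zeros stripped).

Executing turtle program step by step:
Start: pos=(0,0), heading=0, pen down
FD 5: (0,0) -> (5,0) [heading=0, draw]
LT 90: heading 0 -> 90
FD 11: (5,0) -> (5,11) [heading=90, draw]
LT 180: heading 90 -> 270
LT 90: heading 270 -> 0
FD 4: (5,11) -> (9,11) [heading=0, draw]
FD 17: (9,11) -> (26,11) [heading=0, draw]
FD 9: (26,11) -> (35,11) [heading=0, draw]
LT 270: heading 0 -> 270
FD 2: (35,11) -> (35,9) [heading=270, draw]
RT 270: heading 270 -> 0
Final: pos=(35,9), heading=0, 6 segment(s) drawn

Answer: 35 9 0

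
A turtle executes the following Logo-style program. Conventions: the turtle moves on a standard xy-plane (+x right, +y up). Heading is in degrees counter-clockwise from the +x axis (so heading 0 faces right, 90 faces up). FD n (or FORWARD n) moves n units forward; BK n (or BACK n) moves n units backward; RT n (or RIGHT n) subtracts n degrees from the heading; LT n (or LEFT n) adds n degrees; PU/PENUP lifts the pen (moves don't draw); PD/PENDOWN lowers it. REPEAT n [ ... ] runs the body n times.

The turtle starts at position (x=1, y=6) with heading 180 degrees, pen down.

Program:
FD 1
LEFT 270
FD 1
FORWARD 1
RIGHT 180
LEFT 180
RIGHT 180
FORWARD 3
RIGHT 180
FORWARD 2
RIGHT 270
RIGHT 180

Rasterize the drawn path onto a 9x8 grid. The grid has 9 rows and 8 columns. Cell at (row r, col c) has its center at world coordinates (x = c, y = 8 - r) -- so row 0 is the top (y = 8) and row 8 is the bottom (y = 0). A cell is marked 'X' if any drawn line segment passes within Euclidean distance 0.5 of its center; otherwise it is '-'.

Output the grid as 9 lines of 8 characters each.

Segment 0: (1,6) -> (0,6)
Segment 1: (0,6) -> (0,7)
Segment 2: (0,7) -> (0,8)
Segment 3: (0,8) -> (0,5)
Segment 4: (0,5) -> (0,7)

Answer: X-------
X-------
XX------
X-------
--------
--------
--------
--------
--------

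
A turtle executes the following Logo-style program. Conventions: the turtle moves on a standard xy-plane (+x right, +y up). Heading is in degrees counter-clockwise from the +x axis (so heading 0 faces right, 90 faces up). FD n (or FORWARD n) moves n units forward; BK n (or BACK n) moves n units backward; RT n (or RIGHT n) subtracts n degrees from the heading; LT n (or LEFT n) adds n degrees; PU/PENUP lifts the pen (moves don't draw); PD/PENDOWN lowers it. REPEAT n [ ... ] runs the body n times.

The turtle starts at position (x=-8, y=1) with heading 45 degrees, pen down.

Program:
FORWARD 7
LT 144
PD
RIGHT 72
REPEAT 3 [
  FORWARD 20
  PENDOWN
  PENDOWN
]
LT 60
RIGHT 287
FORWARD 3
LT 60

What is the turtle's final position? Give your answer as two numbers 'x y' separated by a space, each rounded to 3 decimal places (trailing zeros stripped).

Answer: -31.316 56.591

Derivation:
Executing turtle program step by step:
Start: pos=(-8,1), heading=45, pen down
FD 7: (-8,1) -> (-3.05,5.95) [heading=45, draw]
LT 144: heading 45 -> 189
PD: pen down
RT 72: heading 189 -> 117
REPEAT 3 [
  -- iteration 1/3 --
  FD 20: (-3.05,5.95) -> (-12.13,23.77) [heading=117, draw]
  PD: pen down
  PD: pen down
  -- iteration 2/3 --
  FD 20: (-12.13,23.77) -> (-21.21,41.59) [heading=117, draw]
  PD: pen down
  PD: pen down
  -- iteration 3/3 --
  FD 20: (-21.21,41.59) -> (-30.29,59.41) [heading=117, draw]
  PD: pen down
  PD: pen down
]
LT 60: heading 117 -> 177
RT 287: heading 177 -> 250
FD 3: (-30.29,59.41) -> (-31.316,56.591) [heading=250, draw]
LT 60: heading 250 -> 310
Final: pos=(-31.316,56.591), heading=310, 5 segment(s) drawn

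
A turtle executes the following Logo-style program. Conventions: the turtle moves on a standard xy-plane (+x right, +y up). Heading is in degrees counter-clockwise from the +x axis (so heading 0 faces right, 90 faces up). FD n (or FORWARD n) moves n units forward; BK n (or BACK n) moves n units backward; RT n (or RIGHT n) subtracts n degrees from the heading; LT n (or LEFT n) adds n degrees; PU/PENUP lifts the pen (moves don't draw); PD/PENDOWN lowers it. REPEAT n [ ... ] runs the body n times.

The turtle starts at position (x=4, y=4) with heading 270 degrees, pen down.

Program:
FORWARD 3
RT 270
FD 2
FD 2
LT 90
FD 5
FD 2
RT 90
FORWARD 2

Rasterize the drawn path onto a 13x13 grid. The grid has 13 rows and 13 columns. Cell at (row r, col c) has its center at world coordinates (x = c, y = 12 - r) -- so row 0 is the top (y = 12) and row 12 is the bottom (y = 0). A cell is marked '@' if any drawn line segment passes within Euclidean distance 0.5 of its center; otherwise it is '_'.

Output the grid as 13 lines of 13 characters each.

Segment 0: (4,4) -> (4,1)
Segment 1: (4,1) -> (6,1)
Segment 2: (6,1) -> (8,1)
Segment 3: (8,1) -> (8,6)
Segment 4: (8,6) -> (8,8)
Segment 5: (8,8) -> (10,8)

Answer: _____________
_____________
_____________
_____________
________@@@__
________@____
________@____
________@____
____@___@____
____@___@____
____@___@____
____@@@@@____
_____________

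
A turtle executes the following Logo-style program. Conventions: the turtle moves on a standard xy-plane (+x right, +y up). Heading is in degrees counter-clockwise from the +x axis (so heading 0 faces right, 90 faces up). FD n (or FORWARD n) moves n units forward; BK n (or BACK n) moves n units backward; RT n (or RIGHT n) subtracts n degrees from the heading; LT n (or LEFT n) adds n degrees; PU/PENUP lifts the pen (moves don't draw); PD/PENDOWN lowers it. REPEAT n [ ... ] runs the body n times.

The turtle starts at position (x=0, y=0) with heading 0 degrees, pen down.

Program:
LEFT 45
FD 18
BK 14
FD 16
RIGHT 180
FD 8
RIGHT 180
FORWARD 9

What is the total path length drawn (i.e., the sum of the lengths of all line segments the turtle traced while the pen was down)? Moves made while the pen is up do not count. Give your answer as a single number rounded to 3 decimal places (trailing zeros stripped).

Executing turtle program step by step:
Start: pos=(0,0), heading=0, pen down
LT 45: heading 0 -> 45
FD 18: (0,0) -> (12.728,12.728) [heading=45, draw]
BK 14: (12.728,12.728) -> (2.828,2.828) [heading=45, draw]
FD 16: (2.828,2.828) -> (14.142,14.142) [heading=45, draw]
RT 180: heading 45 -> 225
FD 8: (14.142,14.142) -> (8.485,8.485) [heading=225, draw]
RT 180: heading 225 -> 45
FD 9: (8.485,8.485) -> (14.849,14.849) [heading=45, draw]
Final: pos=(14.849,14.849), heading=45, 5 segment(s) drawn

Segment lengths:
  seg 1: (0,0) -> (12.728,12.728), length = 18
  seg 2: (12.728,12.728) -> (2.828,2.828), length = 14
  seg 3: (2.828,2.828) -> (14.142,14.142), length = 16
  seg 4: (14.142,14.142) -> (8.485,8.485), length = 8
  seg 5: (8.485,8.485) -> (14.849,14.849), length = 9
Total = 65

Answer: 65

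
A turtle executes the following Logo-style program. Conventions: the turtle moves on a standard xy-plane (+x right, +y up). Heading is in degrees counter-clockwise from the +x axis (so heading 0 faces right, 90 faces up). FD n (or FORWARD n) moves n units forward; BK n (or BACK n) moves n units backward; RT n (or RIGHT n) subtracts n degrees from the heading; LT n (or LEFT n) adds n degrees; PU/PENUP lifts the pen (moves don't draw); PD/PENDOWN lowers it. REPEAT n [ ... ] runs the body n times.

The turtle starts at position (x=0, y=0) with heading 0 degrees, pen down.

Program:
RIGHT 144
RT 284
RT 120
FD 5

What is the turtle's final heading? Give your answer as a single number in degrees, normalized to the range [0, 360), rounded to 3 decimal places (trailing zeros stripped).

Answer: 172

Derivation:
Executing turtle program step by step:
Start: pos=(0,0), heading=0, pen down
RT 144: heading 0 -> 216
RT 284: heading 216 -> 292
RT 120: heading 292 -> 172
FD 5: (0,0) -> (-4.951,0.696) [heading=172, draw]
Final: pos=(-4.951,0.696), heading=172, 1 segment(s) drawn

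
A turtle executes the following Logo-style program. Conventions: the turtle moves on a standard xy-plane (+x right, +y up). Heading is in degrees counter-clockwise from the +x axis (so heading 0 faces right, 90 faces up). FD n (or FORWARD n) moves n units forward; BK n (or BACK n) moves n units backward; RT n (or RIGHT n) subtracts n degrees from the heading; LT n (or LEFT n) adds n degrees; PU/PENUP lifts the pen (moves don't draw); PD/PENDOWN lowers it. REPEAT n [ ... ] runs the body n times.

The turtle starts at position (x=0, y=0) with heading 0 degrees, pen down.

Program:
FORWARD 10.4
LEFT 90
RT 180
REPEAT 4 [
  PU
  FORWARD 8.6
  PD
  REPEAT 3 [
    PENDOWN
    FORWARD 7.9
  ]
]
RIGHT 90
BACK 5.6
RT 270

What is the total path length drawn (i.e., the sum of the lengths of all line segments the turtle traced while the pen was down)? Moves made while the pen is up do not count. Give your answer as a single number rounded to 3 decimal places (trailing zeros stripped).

Answer: 110.8

Derivation:
Executing turtle program step by step:
Start: pos=(0,0), heading=0, pen down
FD 10.4: (0,0) -> (10.4,0) [heading=0, draw]
LT 90: heading 0 -> 90
RT 180: heading 90 -> 270
REPEAT 4 [
  -- iteration 1/4 --
  PU: pen up
  FD 8.6: (10.4,0) -> (10.4,-8.6) [heading=270, move]
  PD: pen down
  REPEAT 3 [
    -- iteration 1/3 --
    PD: pen down
    FD 7.9: (10.4,-8.6) -> (10.4,-16.5) [heading=270, draw]
    -- iteration 2/3 --
    PD: pen down
    FD 7.9: (10.4,-16.5) -> (10.4,-24.4) [heading=270, draw]
    -- iteration 3/3 --
    PD: pen down
    FD 7.9: (10.4,-24.4) -> (10.4,-32.3) [heading=270, draw]
  ]
  -- iteration 2/4 --
  PU: pen up
  FD 8.6: (10.4,-32.3) -> (10.4,-40.9) [heading=270, move]
  PD: pen down
  REPEAT 3 [
    -- iteration 1/3 --
    PD: pen down
    FD 7.9: (10.4,-40.9) -> (10.4,-48.8) [heading=270, draw]
    -- iteration 2/3 --
    PD: pen down
    FD 7.9: (10.4,-48.8) -> (10.4,-56.7) [heading=270, draw]
    -- iteration 3/3 --
    PD: pen down
    FD 7.9: (10.4,-56.7) -> (10.4,-64.6) [heading=270, draw]
  ]
  -- iteration 3/4 --
  PU: pen up
  FD 8.6: (10.4,-64.6) -> (10.4,-73.2) [heading=270, move]
  PD: pen down
  REPEAT 3 [
    -- iteration 1/3 --
    PD: pen down
    FD 7.9: (10.4,-73.2) -> (10.4,-81.1) [heading=270, draw]
    -- iteration 2/3 --
    PD: pen down
    FD 7.9: (10.4,-81.1) -> (10.4,-89) [heading=270, draw]
    -- iteration 3/3 --
    PD: pen down
    FD 7.9: (10.4,-89) -> (10.4,-96.9) [heading=270, draw]
  ]
  -- iteration 4/4 --
  PU: pen up
  FD 8.6: (10.4,-96.9) -> (10.4,-105.5) [heading=270, move]
  PD: pen down
  REPEAT 3 [
    -- iteration 1/3 --
    PD: pen down
    FD 7.9: (10.4,-105.5) -> (10.4,-113.4) [heading=270, draw]
    -- iteration 2/3 --
    PD: pen down
    FD 7.9: (10.4,-113.4) -> (10.4,-121.3) [heading=270, draw]
    -- iteration 3/3 --
    PD: pen down
    FD 7.9: (10.4,-121.3) -> (10.4,-129.2) [heading=270, draw]
  ]
]
RT 90: heading 270 -> 180
BK 5.6: (10.4,-129.2) -> (16,-129.2) [heading=180, draw]
RT 270: heading 180 -> 270
Final: pos=(16,-129.2), heading=270, 14 segment(s) drawn

Segment lengths:
  seg 1: (0,0) -> (10.4,0), length = 10.4
  seg 2: (10.4,-8.6) -> (10.4,-16.5), length = 7.9
  seg 3: (10.4,-16.5) -> (10.4,-24.4), length = 7.9
  seg 4: (10.4,-24.4) -> (10.4,-32.3), length = 7.9
  seg 5: (10.4,-40.9) -> (10.4,-48.8), length = 7.9
  seg 6: (10.4,-48.8) -> (10.4,-56.7), length = 7.9
  seg 7: (10.4,-56.7) -> (10.4,-64.6), length = 7.9
  seg 8: (10.4,-73.2) -> (10.4,-81.1), length = 7.9
  seg 9: (10.4,-81.1) -> (10.4,-89), length = 7.9
  seg 10: (10.4,-89) -> (10.4,-96.9), length = 7.9
  seg 11: (10.4,-105.5) -> (10.4,-113.4), length = 7.9
  seg 12: (10.4,-113.4) -> (10.4,-121.3), length = 7.9
  seg 13: (10.4,-121.3) -> (10.4,-129.2), length = 7.9
  seg 14: (10.4,-129.2) -> (16,-129.2), length = 5.6
Total = 110.8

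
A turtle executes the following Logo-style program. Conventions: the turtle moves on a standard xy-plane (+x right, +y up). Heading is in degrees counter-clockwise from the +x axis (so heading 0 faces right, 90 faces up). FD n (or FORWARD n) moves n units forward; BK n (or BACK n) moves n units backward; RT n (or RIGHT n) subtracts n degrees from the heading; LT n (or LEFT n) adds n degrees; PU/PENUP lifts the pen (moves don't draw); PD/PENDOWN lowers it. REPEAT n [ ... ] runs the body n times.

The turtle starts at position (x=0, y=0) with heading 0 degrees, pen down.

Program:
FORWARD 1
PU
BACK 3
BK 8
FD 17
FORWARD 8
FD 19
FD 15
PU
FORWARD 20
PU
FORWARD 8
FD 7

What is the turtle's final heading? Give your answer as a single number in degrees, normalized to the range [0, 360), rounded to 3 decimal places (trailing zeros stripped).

Answer: 0

Derivation:
Executing turtle program step by step:
Start: pos=(0,0), heading=0, pen down
FD 1: (0,0) -> (1,0) [heading=0, draw]
PU: pen up
BK 3: (1,0) -> (-2,0) [heading=0, move]
BK 8: (-2,0) -> (-10,0) [heading=0, move]
FD 17: (-10,0) -> (7,0) [heading=0, move]
FD 8: (7,0) -> (15,0) [heading=0, move]
FD 19: (15,0) -> (34,0) [heading=0, move]
FD 15: (34,0) -> (49,0) [heading=0, move]
PU: pen up
FD 20: (49,0) -> (69,0) [heading=0, move]
PU: pen up
FD 8: (69,0) -> (77,0) [heading=0, move]
FD 7: (77,0) -> (84,0) [heading=0, move]
Final: pos=(84,0), heading=0, 1 segment(s) drawn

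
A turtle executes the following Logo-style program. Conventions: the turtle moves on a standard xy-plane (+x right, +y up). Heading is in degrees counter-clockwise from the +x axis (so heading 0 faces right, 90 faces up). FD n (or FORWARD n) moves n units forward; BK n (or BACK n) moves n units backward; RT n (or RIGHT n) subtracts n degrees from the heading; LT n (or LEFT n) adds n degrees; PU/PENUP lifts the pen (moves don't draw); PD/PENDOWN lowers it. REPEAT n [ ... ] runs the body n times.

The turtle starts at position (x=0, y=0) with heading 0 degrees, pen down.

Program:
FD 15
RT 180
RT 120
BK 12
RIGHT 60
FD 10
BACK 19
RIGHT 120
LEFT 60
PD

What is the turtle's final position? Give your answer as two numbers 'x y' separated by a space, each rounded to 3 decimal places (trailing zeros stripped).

Answer: 0 -10.392

Derivation:
Executing turtle program step by step:
Start: pos=(0,0), heading=0, pen down
FD 15: (0,0) -> (15,0) [heading=0, draw]
RT 180: heading 0 -> 180
RT 120: heading 180 -> 60
BK 12: (15,0) -> (9,-10.392) [heading=60, draw]
RT 60: heading 60 -> 0
FD 10: (9,-10.392) -> (19,-10.392) [heading=0, draw]
BK 19: (19,-10.392) -> (0,-10.392) [heading=0, draw]
RT 120: heading 0 -> 240
LT 60: heading 240 -> 300
PD: pen down
Final: pos=(0,-10.392), heading=300, 4 segment(s) drawn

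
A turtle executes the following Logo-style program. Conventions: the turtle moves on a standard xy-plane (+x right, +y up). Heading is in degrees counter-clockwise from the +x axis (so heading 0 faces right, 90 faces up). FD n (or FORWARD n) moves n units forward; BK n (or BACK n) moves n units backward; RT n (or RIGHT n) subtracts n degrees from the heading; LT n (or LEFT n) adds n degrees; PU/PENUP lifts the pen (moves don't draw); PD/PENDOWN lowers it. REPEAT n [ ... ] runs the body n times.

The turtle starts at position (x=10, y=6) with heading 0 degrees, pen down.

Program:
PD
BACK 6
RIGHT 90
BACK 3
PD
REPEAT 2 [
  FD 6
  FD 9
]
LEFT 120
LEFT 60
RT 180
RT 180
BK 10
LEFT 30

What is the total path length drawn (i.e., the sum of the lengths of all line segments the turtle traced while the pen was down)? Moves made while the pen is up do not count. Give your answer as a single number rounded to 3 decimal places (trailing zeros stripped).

Executing turtle program step by step:
Start: pos=(10,6), heading=0, pen down
PD: pen down
BK 6: (10,6) -> (4,6) [heading=0, draw]
RT 90: heading 0 -> 270
BK 3: (4,6) -> (4,9) [heading=270, draw]
PD: pen down
REPEAT 2 [
  -- iteration 1/2 --
  FD 6: (4,9) -> (4,3) [heading=270, draw]
  FD 9: (4,3) -> (4,-6) [heading=270, draw]
  -- iteration 2/2 --
  FD 6: (4,-6) -> (4,-12) [heading=270, draw]
  FD 9: (4,-12) -> (4,-21) [heading=270, draw]
]
LT 120: heading 270 -> 30
LT 60: heading 30 -> 90
RT 180: heading 90 -> 270
RT 180: heading 270 -> 90
BK 10: (4,-21) -> (4,-31) [heading=90, draw]
LT 30: heading 90 -> 120
Final: pos=(4,-31), heading=120, 7 segment(s) drawn

Segment lengths:
  seg 1: (10,6) -> (4,6), length = 6
  seg 2: (4,6) -> (4,9), length = 3
  seg 3: (4,9) -> (4,3), length = 6
  seg 4: (4,3) -> (4,-6), length = 9
  seg 5: (4,-6) -> (4,-12), length = 6
  seg 6: (4,-12) -> (4,-21), length = 9
  seg 7: (4,-21) -> (4,-31), length = 10
Total = 49

Answer: 49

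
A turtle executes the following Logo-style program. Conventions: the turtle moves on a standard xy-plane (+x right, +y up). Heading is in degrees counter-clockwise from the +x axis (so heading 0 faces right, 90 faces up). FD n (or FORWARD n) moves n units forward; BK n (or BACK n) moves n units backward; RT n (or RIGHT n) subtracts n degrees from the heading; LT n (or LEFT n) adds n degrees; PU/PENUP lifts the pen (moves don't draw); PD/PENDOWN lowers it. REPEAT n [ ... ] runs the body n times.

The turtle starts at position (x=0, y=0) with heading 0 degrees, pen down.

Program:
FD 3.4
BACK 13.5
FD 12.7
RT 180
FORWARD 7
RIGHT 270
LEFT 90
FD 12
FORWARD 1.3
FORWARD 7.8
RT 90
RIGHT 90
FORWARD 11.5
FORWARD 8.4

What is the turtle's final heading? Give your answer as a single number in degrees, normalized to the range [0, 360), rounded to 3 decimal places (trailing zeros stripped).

Answer: 180

Derivation:
Executing turtle program step by step:
Start: pos=(0,0), heading=0, pen down
FD 3.4: (0,0) -> (3.4,0) [heading=0, draw]
BK 13.5: (3.4,0) -> (-10.1,0) [heading=0, draw]
FD 12.7: (-10.1,0) -> (2.6,0) [heading=0, draw]
RT 180: heading 0 -> 180
FD 7: (2.6,0) -> (-4.4,0) [heading=180, draw]
RT 270: heading 180 -> 270
LT 90: heading 270 -> 0
FD 12: (-4.4,0) -> (7.6,0) [heading=0, draw]
FD 1.3: (7.6,0) -> (8.9,0) [heading=0, draw]
FD 7.8: (8.9,0) -> (16.7,0) [heading=0, draw]
RT 90: heading 0 -> 270
RT 90: heading 270 -> 180
FD 11.5: (16.7,0) -> (5.2,0) [heading=180, draw]
FD 8.4: (5.2,0) -> (-3.2,0) [heading=180, draw]
Final: pos=(-3.2,0), heading=180, 9 segment(s) drawn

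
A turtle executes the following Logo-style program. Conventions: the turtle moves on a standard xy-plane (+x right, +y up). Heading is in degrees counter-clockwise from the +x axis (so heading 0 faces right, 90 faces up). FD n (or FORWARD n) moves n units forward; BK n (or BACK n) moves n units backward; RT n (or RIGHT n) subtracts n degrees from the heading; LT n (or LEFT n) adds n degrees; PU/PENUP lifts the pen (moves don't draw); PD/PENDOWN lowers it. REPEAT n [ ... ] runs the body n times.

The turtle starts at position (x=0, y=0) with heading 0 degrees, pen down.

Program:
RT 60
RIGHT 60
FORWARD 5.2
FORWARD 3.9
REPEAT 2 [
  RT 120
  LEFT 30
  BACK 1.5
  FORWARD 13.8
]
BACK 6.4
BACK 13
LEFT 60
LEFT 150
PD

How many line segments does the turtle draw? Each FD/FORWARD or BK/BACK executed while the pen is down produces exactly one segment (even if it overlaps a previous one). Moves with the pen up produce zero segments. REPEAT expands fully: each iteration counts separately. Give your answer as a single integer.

Answer: 8

Derivation:
Executing turtle program step by step:
Start: pos=(0,0), heading=0, pen down
RT 60: heading 0 -> 300
RT 60: heading 300 -> 240
FD 5.2: (0,0) -> (-2.6,-4.503) [heading=240, draw]
FD 3.9: (-2.6,-4.503) -> (-4.55,-7.881) [heading=240, draw]
REPEAT 2 [
  -- iteration 1/2 --
  RT 120: heading 240 -> 120
  LT 30: heading 120 -> 150
  BK 1.5: (-4.55,-7.881) -> (-3.251,-8.631) [heading=150, draw]
  FD 13.8: (-3.251,-8.631) -> (-15.202,-1.731) [heading=150, draw]
  -- iteration 2/2 --
  RT 120: heading 150 -> 30
  LT 30: heading 30 -> 60
  BK 1.5: (-15.202,-1.731) -> (-15.952,-3.03) [heading=60, draw]
  FD 13.8: (-15.952,-3.03) -> (-9.052,8.921) [heading=60, draw]
]
BK 6.4: (-9.052,8.921) -> (-12.252,3.379) [heading=60, draw]
BK 13: (-12.252,3.379) -> (-18.752,-7.88) [heading=60, draw]
LT 60: heading 60 -> 120
LT 150: heading 120 -> 270
PD: pen down
Final: pos=(-18.752,-7.88), heading=270, 8 segment(s) drawn
Segments drawn: 8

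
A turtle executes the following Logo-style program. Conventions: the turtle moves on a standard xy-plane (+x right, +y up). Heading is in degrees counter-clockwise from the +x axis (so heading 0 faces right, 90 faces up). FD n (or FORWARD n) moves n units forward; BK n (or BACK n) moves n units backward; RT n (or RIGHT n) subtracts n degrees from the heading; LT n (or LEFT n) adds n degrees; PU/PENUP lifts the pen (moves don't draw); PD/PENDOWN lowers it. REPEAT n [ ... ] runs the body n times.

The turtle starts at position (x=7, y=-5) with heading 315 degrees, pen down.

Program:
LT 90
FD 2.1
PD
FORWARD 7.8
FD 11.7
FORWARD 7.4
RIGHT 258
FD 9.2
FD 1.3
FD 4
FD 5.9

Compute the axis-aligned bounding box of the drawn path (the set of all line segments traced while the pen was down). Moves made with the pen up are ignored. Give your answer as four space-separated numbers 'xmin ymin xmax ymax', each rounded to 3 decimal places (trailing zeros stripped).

Answer: 7 -5 27.506 26.617

Derivation:
Executing turtle program step by step:
Start: pos=(7,-5), heading=315, pen down
LT 90: heading 315 -> 45
FD 2.1: (7,-5) -> (8.485,-3.515) [heading=45, draw]
PD: pen down
FD 7.8: (8.485,-3.515) -> (14,2) [heading=45, draw]
FD 11.7: (14,2) -> (22.274,10.274) [heading=45, draw]
FD 7.4: (22.274,10.274) -> (27.506,15.506) [heading=45, draw]
RT 258: heading 45 -> 147
FD 9.2: (27.506,15.506) -> (19.79,20.517) [heading=147, draw]
FD 1.3: (19.79,20.517) -> (18.7,21.225) [heading=147, draw]
FD 4: (18.7,21.225) -> (15.345,23.403) [heading=147, draw]
FD 5.9: (15.345,23.403) -> (10.397,26.617) [heading=147, draw]
Final: pos=(10.397,26.617), heading=147, 8 segment(s) drawn

Segment endpoints: x in {7, 8.485, 10.397, 14, 15.345, 18.7, 19.79, 22.274, 27.506}, y in {-5, -3.515, 2, 10.274, 15.506, 20.517, 21.225, 23.403, 26.617}
xmin=7, ymin=-5, xmax=27.506, ymax=26.617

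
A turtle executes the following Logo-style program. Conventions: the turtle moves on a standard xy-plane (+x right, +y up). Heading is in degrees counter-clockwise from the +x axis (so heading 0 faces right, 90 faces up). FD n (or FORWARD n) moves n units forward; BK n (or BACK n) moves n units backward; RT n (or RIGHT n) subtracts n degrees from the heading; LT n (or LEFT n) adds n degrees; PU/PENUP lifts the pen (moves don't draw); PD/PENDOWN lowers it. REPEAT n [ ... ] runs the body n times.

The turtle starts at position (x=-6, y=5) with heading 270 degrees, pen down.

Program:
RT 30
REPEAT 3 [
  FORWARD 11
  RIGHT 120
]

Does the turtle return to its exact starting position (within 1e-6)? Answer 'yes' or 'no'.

Answer: yes

Derivation:
Executing turtle program step by step:
Start: pos=(-6,5), heading=270, pen down
RT 30: heading 270 -> 240
REPEAT 3 [
  -- iteration 1/3 --
  FD 11: (-6,5) -> (-11.5,-4.526) [heading=240, draw]
  RT 120: heading 240 -> 120
  -- iteration 2/3 --
  FD 11: (-11.5,-4.526) -> (-17,5) [heading=120, draw]
  RT 120: heading 120 -> 0
  -- iteration 3/3 --
  FD 11: (-17,5) -> (-6,5) [heading=0, draw]
  RT 120: heading 0 -> 240
]
Final: pos=(-6,5), heading=240, 3 segment(s) drawn

Start position: (-6, 5)
Final position: (-6, 5)
Distance = 0; < 1e-6 -> CLOSED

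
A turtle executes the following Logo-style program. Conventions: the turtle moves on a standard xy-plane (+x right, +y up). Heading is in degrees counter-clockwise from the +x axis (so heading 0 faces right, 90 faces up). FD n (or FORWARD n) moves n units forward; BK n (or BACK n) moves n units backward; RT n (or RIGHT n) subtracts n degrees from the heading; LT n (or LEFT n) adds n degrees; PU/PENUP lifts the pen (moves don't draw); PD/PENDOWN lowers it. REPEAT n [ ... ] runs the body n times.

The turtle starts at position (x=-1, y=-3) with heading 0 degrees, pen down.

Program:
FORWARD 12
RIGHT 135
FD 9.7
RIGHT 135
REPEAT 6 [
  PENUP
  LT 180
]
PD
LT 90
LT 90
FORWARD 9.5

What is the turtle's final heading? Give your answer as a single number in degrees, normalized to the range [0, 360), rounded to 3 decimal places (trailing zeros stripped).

Answer: 270

Derivation:
Executing turtle program step by step:
Start: pos=(-1,-3), heading=0, pen down
FD 12: (-1,-3) -> (11,-3) [heading=0, draw]
RT 135: heading 0 -> 225
FD 9.7: (11,-3) -> (4.141,-9.859) [heading=225, draw]
RT 135: heading 225 -> 90
REPEAT 6 [
  -- iteration 1/6 --
  PU: pen up
  LT 180: heading 90 -> 270
  -- iteration 2/6 --
  PU: pen up
  LT 180: heading 270 -> 90
  -- iteration 3/6 --
  PU: pen up
  LT 180: heading 90 -> 270
  -- iteration 4/6 --
  PU: pen up
  LT 180: heading 270 -> 90
  -- iteration 5/6 --
  PU: pen up
  LT 180: heading 90 -> 270
  -- iteration 6/6 --
  PU: pen up
  LT 180: heading 270 -> 90
]
PD: pen down
LT 90: heading 90 -> 180
LT 90: heading 180 -> 270
FD 9.5: (4.141,-9.859) -> (4.141,-19.359) [heading=270, draw]
Final: pos=(4.141,-19.359), heading=270, 3 segment(s) drawn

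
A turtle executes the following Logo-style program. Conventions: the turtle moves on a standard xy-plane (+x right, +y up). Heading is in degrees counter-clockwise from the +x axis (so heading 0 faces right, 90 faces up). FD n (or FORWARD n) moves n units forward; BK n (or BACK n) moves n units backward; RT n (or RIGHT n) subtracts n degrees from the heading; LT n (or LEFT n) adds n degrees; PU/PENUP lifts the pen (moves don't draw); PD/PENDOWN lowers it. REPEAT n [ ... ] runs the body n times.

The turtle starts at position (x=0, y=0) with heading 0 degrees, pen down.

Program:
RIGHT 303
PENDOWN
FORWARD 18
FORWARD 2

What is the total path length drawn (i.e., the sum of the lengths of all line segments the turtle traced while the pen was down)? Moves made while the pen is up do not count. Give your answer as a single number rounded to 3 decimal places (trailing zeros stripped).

Answer: 20

Derivation:
Executing turtle program step by step:
Start: pos=(0,0), heading=0, pen down
RT 303: heading 0 -> 57
PD: pen down
FD 18: (0,0) -> (9.804,15.096) [heading=57, draw]
FD 2: (9.804,15.096) -> (10.893,16.773) [heading=57, draw]
Final: pos=(10.893,16.773), heading=57, 2 segment(s) drawn

Segment lengths:
  seg 1: (0,0) -> (9.804,15.096), length = 18
  seg 2: (9.804,15.096) -> (10.893,16.773), length = 2
Total = 20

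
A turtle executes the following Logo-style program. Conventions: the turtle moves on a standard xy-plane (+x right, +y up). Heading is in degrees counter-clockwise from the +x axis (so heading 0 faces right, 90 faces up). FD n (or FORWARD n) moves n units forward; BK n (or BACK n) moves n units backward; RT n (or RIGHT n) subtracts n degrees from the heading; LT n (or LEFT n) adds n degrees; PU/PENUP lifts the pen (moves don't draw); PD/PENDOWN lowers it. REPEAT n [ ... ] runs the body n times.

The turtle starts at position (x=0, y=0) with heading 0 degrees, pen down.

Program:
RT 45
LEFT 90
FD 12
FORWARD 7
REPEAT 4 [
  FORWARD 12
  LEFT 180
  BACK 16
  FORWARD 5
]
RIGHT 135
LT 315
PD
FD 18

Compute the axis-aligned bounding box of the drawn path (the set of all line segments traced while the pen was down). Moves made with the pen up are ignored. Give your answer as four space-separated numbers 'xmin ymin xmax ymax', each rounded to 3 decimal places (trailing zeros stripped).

Executing turtle program step by step:
Start: pos=(0,0), heading=0, pen down
RT 45: heading 0 -> 315
LT 90: heading 315 -> 45
FD 12: (0,0) -> (8.485,8.485) [heading=45, draw]
FD 7: (8.485,8.485) -> (13.435,13.435) [heading=45, draw]
REPEAT 4 [
  -- iteration 1/4 --
  FD 12: (13.435,13.435) -> (21.92,21.92) [heading=45, draw]
  LT 180: heading 45 -> 225
  BK 16: (21.92,21.92) -> (33.234,33.234) [heading=225, draw]
  FD 5: (33.234,33.234) -> (29.698,29.698) [heading=225, draw]
  -- iteration 2/4 --
  FD 12: (29.698,29.698) -> (21.213,21.213) [heading=225, draw]
  LT 180: heading 225 -> 45
  BK 16: (21.213,21.213) -> (9.899,9.899) [heading=45, draw]
  FD 5: (9.899,9.899) -> (13.435,13.435) [heading=45, draw]
  -- iteration 3/4 --
  FD 12: (13.435,13.435) -> (21.92,21.92) [heading=45, draw]
  LT 180: heading 45 -> 225
  BK 16: (21.92,21.92) -> (33.234,33.234) [heading=225, draw]
  FD 5: (33.234,33.234) -> (29.698,29.698) [heading=225, draw]
  -- iteration 4/4 --
  FD 12: (29.698,29.698) -> (21.213,21.213) [heading=225, draw]
  LT 180: heading 225 -> 45
  BK 16: (21.213,21.213) -> (9.899,9.899) [heading=45, draw]
  FD 5: (9.899,9.899) -> (13.435,13.435) [heading=45, draw]
]
RT 135: heading 45 -> 270
LT 315: heading 270 -> 225
PD: pen down
FD 18: (13.435,13.435) -> (0.707,0.707) [heading=225, draw]
Final: pos=(0.707,0.707), heading=225, 15 segment(s) drawn

Segment endpoints: x in {0, 0.707, 8.485, 9.899, 9.899, 13.435, 13.435, 21.213, 21.213, 21.92, 29.698, 29.698, 33.234, 33.234}, y in {0, 0.707, 8.485, 9.899, 9.899, 13.435, 13.435, 21.213, 21.92, 29.698, 29.698, 33.234, 33.234}
xmin=0, ymin=0, xmax=33.234, ymax=33.234

Answer: 0 0 33.234 33.234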